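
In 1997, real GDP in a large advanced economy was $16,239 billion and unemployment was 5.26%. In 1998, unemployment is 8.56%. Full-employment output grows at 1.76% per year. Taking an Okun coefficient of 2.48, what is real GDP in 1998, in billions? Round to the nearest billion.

$15,196 billion

Δu = 8.56 - 5.26 = 3.3 points.
Okun's law (growth form): g_Y = g_Y* - β × Δu = 1.76 - 2.48 × (3.30) = 1.76 - 8.184 = -6.424%.
Real GDP in the next year = 16239 × (1 - 6.424/100) = 16239 × 0.93576 ≈ 15196 billion.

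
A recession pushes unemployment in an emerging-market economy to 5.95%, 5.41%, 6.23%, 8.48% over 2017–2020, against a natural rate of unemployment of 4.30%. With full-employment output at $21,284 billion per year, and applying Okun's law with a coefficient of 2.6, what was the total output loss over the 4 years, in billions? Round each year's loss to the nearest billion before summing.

Year 2017: gap = -2.6 × (5.95 - 4.3) = -4.29%, loss ≈ 21284 × 4.29/100 ≈ 913.
Year 2018: gap = -2.6 × (5.41 - 4.3) = -2.886%, loss ≈ 21284 × 2.886/100 ≈ 614.
Year 2019: gap = -2.6 × (6.23 - 4.3) = -5.018%, loss ≈ 21284 × 5.018/100 ≈ 1068.
Year 2020: gap = -2.6 × (8.48 - 4.3) = -10.868%, loss ≈ 21284 × 10.868/100 ≈ 2313.
Total lost output = 913 + 614 + 1068 + 2313 = 4908 billion.

$4,908 billion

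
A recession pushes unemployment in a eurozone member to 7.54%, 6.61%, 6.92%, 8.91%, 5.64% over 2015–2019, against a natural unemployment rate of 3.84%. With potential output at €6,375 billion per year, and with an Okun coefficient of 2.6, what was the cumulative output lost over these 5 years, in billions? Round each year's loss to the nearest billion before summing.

€2,721 billion

Year 2015: gap = -2.6 × (7.54 - 3.84) = -9.62%, loss ≈ 6375 × 9.62/100 ≈ 613.
Year 2016: gap = -2.6 × (6.61 - 3.84) = -7.202%, loss ≈ 6375 × 7.202/100 ≈ 459.
Year 2017: gap = -2.6 × (6.92 - 3.84) = -8.008%, loss ≈ 6375 × 8.008/100 ≈ 511.
Year 2018: gap = -2.6 × (8.91 - 3.84) = -13.182%, loss ≈ 6375 × 13.182/100 ≈ 840.
Year 2019: gap = -2.6 × (5.64 - 3.84) = -4.68%, loss ≈ 6375 × 4.68/100 ≈ 298.
Total lost output = 613 + 459 + 511 + 840 + 298 = 2721 billion.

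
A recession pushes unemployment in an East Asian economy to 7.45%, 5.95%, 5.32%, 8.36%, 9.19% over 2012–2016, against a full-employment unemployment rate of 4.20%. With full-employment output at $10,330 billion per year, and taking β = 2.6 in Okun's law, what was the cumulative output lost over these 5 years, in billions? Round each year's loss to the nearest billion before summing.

$4,101 billion

Year 2012: gap = -2.6 × (7.45 - 4.2) = -8.45%, loss ≈ 10330 × 8.45/100 ≈ 873.
Year 2013: gap = -2.6 × (5.95 - 4.2) = -4.55%, loss ≈ 10330 × 4.55/100 ≈ 470.
Year 2014: gap = -2.6 × (5.32 - 4.2) = -2.912%, loss ≈ 10330 × 2.912/100 ≈ 301.
Year 2015: gap = -2.6 × (8.36 - 4.2) = -10.816%, loss ≈ 10330 × 10.816/100 ≈ 1117.
Year 2016: gap = -2.6 × (9.19 - 4.2) = -12.974%, loss ≈ 10330 × 12.974/100 ≈ 1340.
Total lost output = 873 + 470 + 301 + 1117 + 1340 = 4101 billion.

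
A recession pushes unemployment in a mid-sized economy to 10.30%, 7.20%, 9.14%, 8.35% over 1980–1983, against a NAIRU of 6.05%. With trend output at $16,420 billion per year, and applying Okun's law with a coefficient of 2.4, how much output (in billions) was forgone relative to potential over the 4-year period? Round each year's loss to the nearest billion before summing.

$4,252 billion

Year 1980: gap = -2.4 × (10.3 - 6.05) = -10.2%, loss ≈ 16420 × 10.2/100 ≈ 1675.
Year 1981: gap = -2.4 × (7.2 - 6.05) = -2.76%, loss ≈ 16420 × 2.76/100 ≈ 453.
Year 1982: gap = -2.4 × (9.14 - 6.05) = -7.416%, loss ≈ 16420 × 7.416/100 ≈ 1218.
Year 1983: gap = -2.4 × (8.35 - 6.05) = -5.52%, loss ≈ 16420 × 5.52/100 ≈ 906.
Total lost output = 1675 + 453 + 1218 + 906 = 4252 billion.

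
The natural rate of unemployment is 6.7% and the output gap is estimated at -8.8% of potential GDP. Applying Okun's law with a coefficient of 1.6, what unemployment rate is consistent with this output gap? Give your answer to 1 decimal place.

12.2%

From Okun's law, u - u* = -(output gap)/β = -(-8.8)/1.6 = 5.5 points.
So u = 6.7 + 5.5 = 12.2%.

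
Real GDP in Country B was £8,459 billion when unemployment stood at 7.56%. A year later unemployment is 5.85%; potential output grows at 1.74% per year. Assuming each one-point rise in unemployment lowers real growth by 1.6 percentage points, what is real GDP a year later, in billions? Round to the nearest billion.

Δu = 5.85 - 7.56 = -1.71 points.
Okun's law (growth form): g_Y = g_Y* - β × Δu = 1.74 - 1.6 × (-1.71) = 1.74 + 2.736 = 4.476%.
Real GDP in the next year = 8459 × (1 + 4.476/100) = 8459 × 1.04476 ≈ 8838 billion.

£8,838 billion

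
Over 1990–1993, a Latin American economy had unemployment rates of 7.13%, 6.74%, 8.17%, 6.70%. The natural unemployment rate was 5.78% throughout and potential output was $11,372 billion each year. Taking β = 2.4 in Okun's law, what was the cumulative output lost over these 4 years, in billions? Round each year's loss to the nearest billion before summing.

$1,533 billion

Year 1990: gap = -2.4 × (7.13 - 5.78) = -3.24%, loss ≈ 11372 × 3.24/100 ≈ 368.
Year 1991: gap = -2.4 × (6.74 - 5.78) = -2.304%, loss ≈ 11372 × 2.304/100 ≈ 262.
Year 1992: gap = -2.4 × (8.17 - 5.78) = -5.736%, loss ≈ 11372 × 5.736/100 ≈ 652.
Year 1993: gap = -2.4 × (6.7 - 5.78) = -2.208%, loss ≈ 11372 × 2.208/100 ≈ 251.
Total lost output = 368 + 262 + 652 + 251 = 1533 billion.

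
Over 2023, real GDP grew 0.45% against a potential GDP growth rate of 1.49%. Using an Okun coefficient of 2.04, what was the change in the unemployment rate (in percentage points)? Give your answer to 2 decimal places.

Growth-rate Okun's law: g_Y = g_Y* - β × Δu, so Δu = (g_Y* - g_Y)/β.
Δu = (1.49 - 0.45)/2.04 = 1.04/2.04 = 0.51 percentage points.

0.51 percentage points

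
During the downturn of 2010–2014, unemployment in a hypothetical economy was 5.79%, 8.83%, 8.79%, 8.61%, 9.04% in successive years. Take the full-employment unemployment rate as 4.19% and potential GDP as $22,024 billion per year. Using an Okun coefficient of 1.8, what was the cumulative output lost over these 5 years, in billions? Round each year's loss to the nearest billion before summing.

Year 2010: gap = -1.8 × (5.79 - 4.19) = -2.88%, loss ≈ 22024 × 2.88/100 ≈ 634.
Year 2011: gap = -1.8 × (8.83 - 4.19) = -8.352%, loss ≈ 22024 × 8.352/100 ≈ 1839.
Year 2012: gap = -1.8 × (8.79 - 4.19) = -8.28%, loss ≈ 22024 × 8.28/100 ≈ 1824.
Year 2013: gap = -1.8 × (8.61 - 4.19) = -7.956%, loss ≈ 22024 × 7.956/100 ≈ 1752.
Year 2014: gap = -1.8 × (9.04 - 4.19) = -8.73%, loss ≈ 22024 × 8.73/100 ≈ 1923.
Total lost output = 634 + 1839 + 1824 + 1752 + 1923 = 7972 billion.

$7,972 billion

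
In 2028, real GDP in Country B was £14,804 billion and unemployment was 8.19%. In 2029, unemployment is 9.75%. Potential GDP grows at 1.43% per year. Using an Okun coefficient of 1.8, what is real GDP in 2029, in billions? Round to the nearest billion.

£14,600 billion

Δu = 9.75 - 8.19 = 1.56 points.
Okun's law (growth form): g_Y = g_Y* - β × Δu = 1.43 - 1.8 × (1.56) = 1.43 - 2.808 = -1.378%.
Real GDP in the next year = 14804 × (1 - 1.378/100) = 14804 × 0.98622 ≈ 14600 billion.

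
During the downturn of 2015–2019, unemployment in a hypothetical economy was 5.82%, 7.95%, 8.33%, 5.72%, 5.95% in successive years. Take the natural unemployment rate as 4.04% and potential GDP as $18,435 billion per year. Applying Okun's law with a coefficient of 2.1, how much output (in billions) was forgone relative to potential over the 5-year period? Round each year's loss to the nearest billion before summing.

Year 2015: gap = -2.1 × (5.82 - 4.04) = -3.738%, loss ≈ 18435 × 3.738/100 ≈ 689.
Year 2016: gap = -2.1 × (7.95 - 4.04) = -8.211%, loss ≈ 18435 × 8.211/100 ≈ 1514.
Year 2017: gap = -2.1 × (8.33 - 4.04) = -9.009%, loss ≈ 18435 × 9.009/100 ≈ 1661.
Year 2018: gap = -2.1 × (5.72 - 4.04) = -3.528%, loss ≈ 18435 × 3.528/100 ≈ 650.
Year 2019: gap = -2.1 × (5.95 - 4.04) = -4.011%, loss ≈ 18435 × 4.011/100 ≈ 739.
Total lost output = 689 + 1514 + 1661 + 650 + 739 = 5253 billion.

$5,253 billion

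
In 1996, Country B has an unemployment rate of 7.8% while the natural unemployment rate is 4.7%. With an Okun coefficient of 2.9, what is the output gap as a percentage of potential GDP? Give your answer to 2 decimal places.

-8.99%

The unemployment gap is 7.8 - 4.7 = 3.1 percentage points.
Okun's law gives an output gap of -2.9 × 3.1 = -8.99%, i.e. 8.99% below potential.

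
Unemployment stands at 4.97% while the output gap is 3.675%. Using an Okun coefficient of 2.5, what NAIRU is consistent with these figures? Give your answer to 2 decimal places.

From Okun's law, u - u* = -(output gap)/β = -(3.675)/2.5 = -1.47 points.
So u* = 4.97 + 1.47 = 6.44%.

6.44%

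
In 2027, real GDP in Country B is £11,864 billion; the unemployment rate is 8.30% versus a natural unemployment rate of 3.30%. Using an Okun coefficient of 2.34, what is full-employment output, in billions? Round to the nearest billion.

Unemployment gap = 8.3 - 3.3 = 5 points, so output gap = -2.34 × 5 = -11.7%.
Since Y = Y* × (1 + gap/100), Y* = 11864/0.883 ≈ 13436 billion.

£13,436 billion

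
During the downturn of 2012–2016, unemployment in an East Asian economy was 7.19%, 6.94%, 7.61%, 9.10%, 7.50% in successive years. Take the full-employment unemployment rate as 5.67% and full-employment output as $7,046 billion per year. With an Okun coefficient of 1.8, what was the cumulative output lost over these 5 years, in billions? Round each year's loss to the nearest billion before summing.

Year 2012: gap = -1.8 × (7.19 - 5.67) = -2.736%, loss ≈ 7046 × 2.736/100 ≈ 193.
Year 2013: gap = -1.8 × (6.94 - 5.67) = -2.286%, loss ≈ 7046 × 2.286/100 ≈ 161.
Year 2014: gap = -1.8 × (7.61 - 5.67) = -3.492%, loss ≈ 7046 × 3.492/100 ≈ 246.
Year 2015: gap = -1.8 × (9.1 - 5.67) = -6.174%, loss ≈ 7046 × 6.174/100 ≈ 435.
Year 2016: gap = -1.8 × (7.5 - 5.67) = -3.294%, loss ≈ 7046 × 3.294/100 ≈ 232.
Total lost output = 193 + 161 + 246 + 435 + 232 = 1267 billion.

$1,267 billion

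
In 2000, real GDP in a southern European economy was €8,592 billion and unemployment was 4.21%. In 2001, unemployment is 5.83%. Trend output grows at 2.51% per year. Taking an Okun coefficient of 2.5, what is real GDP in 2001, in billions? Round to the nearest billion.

€8,460 billion

Δu = 5.83 - 4.21 = 1.62 points.
Okun's law (growth form): g_Y = g_Y* - β × Δu = 2.51 - 2.5 × (1.62) = 2.51 - 4.05 = -1.54%.
Real GDP in the next year = 8592 × (1 - 1.54/100) = 8592 × 0.9846 ≈ 8460 billion.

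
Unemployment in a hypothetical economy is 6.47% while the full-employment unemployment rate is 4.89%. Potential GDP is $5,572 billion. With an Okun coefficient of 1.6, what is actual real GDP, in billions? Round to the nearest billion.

$5,431 billion

Unemployment gap = 6.47 - 4.89 = 1.58 points, so the output gap is -1.6 × 1.58 = -2.528%.
Actual GDP = 5572 × (1 - 2.528/100) = 5572 × 0.97472 ≈ 5431 billion.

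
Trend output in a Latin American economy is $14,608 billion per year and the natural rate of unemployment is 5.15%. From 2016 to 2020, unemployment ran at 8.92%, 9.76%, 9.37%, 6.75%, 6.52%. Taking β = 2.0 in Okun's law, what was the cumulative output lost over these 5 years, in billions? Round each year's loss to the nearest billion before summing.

Year 2016: gap = -2.0 × (8.92 - 5.15) = -7.54%, loss ≈ 14608 × 7.54/100 ≈ 1101.
Year 2017: gap = -2.0 × (9.76 - 5.15) = -9.22%, loss ≈ 14608 × 9.22/100 ≈ 1347.
Year 2018: gap = -2.0 × (9.37 - 5.15) = -8.44%, loss ≈ 14608 × 8.44/100 ≈ 1233.
Year 2019: gap = -2.0 × (6.75 - 5.15) = -3.2%, loss ≈ 14608 × 3.2/100 ≈ 467.
Year 2020: gap = -2.0 × (6.52 - 5.15) = -2.74%, loss ≈ 14608 × 2.74/100 ≈ 400.
Total lost output = 1101 + 1347 + 1233 + 467 + 400 = 4548 billion.

$4,548 billion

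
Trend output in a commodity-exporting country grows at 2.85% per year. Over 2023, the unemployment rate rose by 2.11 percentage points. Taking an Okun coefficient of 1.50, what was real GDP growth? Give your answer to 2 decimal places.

-0.32%

Growth-rate Okun's law: g_Y = g_Y* - β × Δu.
g_Y = 2.85 - 1.50 × (2.11) = 2.85 - 3.165 = -0.315%, i.e. -0.32% to 2 d.p.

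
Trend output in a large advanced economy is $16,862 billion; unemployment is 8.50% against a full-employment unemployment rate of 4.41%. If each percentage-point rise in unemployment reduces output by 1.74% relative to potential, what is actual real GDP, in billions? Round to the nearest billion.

$15,662 billion

Unemployment gap = 8.5 - 4.41 = 4.09 points, so the output gap is -1.74 × 4.09 = -7.1166%.
Actual GDP = 16862 × (1 - 7.1166/100) = 16862 × 0.928834 ≈ 15662 billion.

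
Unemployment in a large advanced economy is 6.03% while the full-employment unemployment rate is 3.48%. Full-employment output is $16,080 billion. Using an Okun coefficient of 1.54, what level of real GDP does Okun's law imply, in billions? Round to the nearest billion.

Unemployment gap = 6.03 - 3.48 = 2.55 points, so the output gap is -1.54 × 2.55 = -3.927%.
Actual GDP = 16080 × (1 - 3.927/100) = 16080 × 0.96073 ≈ 15449 billion.

$15,449 billion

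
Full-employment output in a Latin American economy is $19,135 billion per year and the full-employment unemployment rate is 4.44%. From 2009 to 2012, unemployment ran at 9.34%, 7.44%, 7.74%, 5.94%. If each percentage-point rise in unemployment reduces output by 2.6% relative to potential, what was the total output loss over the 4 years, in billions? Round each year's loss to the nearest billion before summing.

$6,319 billion

Year 2009: gap = -2.6 × (9.34 - 4.44) = -12.74%, loss ≈ 19135 × 12.74/100 ≈ 2438.
Year 2010: gap = -2.6 × (7.44 - 4.44) = -7.8%, loss ≈ 19135 × 7.8/100 ≈ 1493.
Year 2011: gap = -2.6 × (7.74 - 4.44) = -8.58%, loss ≈ 19135 × 8.58/100 ≈ 1642.
Year 2012: gap = -2.6 × (5.94 - 4.44) = -3.9%, loss ≈ 19135 × 3.9/100 ≈ 746.
Total lost output = 2438 + 1493 + 1642 + 746 = 6319 billion.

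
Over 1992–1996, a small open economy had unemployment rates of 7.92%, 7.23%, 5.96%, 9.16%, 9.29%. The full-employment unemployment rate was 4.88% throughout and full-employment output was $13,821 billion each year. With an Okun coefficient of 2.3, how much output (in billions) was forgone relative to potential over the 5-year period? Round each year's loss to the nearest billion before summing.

Year 1992: gap = -2.3 × (7.92 - 4.88) = -6.992%, loss ≈ 13821 × 6.992/100 ≈ 966.
Year 1993: gap = -2.3 × (7.23 - 4.88) = -5.405%, loss ≈ 13821 × 5.405/100 ≈ 747.
Year 1994: gap = -2.3 × (5.96 - 4.88) = -2.484%, loss ≈ 13821 × 2.484/100 ≈ 343.
Year 1995: gap = -2.3 × (9.16 - 4.88) = -9.844%, loss ≈ 13821 × 9.844/100 ≈ 1361.
Year 1996: gap = -2.3 × (9.29 - 4.88) = -10.143%, loss ≈ 13821 × 10.143/100 ≈ 1402.
Total lost output = 966 + 747 + 343 + 1361 + 1402 = 4819 billion.

$4,819 billion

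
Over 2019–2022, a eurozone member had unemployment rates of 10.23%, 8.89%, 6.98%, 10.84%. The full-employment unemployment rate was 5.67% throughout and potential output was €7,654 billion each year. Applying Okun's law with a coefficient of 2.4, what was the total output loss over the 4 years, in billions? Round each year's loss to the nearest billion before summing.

€2,621 billion

Year 2019: gap = -2.4 × (10.23 - 5.67) = -10.944%, loss ≈ 7654 × 10.944/100 ≈ 838.
Year 2020: gap = -2.4 × (8.89 - 5.67) = -7.728%, loss ≈ 7654 × 7.728/100 ≈ 592.
Year 2021: gap = -2.4 × (6.98 - 5.67) = -3.144%, loss ≈ 7654 × 3.144/100 ≈ 241.
Year 2022: gap = -2.4 × (10.84 - 5.67) = -12.408%, loss ≈ 7654 × 12.408/100 ≈ 950.
Total lost output = 838 + 592 + 241 + 950 = 2621 billion.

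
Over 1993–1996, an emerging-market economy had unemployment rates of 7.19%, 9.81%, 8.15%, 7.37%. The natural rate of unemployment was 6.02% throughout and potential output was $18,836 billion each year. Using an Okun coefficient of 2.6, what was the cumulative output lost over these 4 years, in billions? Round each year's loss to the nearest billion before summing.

Year 1993: gap = -2.6 × (7.19 - 6.02) = -3.042%, loss ≈ 18836 × 3.042/100 ≈ 573.
Year 1994: gap = -2.6 × (9.81 - 6.02) = -9.854%, loss ≈ 18836 × 9.854/100 ≈ 1856.
Year 1995: gap = -2.6 × (8.15 - 6.02) = -5.538%, loss ≈ 18836 × 5.538/100 ≈ 1043.
Year 1996: gap = -2.6 × (7.37 - 6.02) = -3.51%, loss ≈ 18836 × 3.51/100 ≈ 661.
Total lost output = 573 + 1856 + 1043 + 661 = 4133 billion.

$4,133 billion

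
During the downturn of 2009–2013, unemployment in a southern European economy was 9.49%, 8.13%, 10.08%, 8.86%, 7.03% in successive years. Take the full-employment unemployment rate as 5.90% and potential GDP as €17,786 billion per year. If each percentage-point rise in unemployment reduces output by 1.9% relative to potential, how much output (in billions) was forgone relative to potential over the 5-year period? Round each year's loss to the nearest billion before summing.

Year 2009: gap = -1.9 × (9.49 - 5.9) = -6.821%, loss ≈ 17786 × 6.821/100 ≈ 1213.
Year 2010: gap = -1.9 × (8.13 - 5.9) = -4.237%, loss ≈ 17786 × 4.237/100 ≈ 754.
Year 2011: gap = -1.9 × (10.08 - 5.9) = -7.942%, loss ≈ 17786 × 7.942/100 ≈ 1413.
Year 2012: gap = -1.9 × (8.86 - 5.9) = -5.624%, loss ≈ 17786 × 5.624/100 ≈ 1000.
Year 2013: gap = -1.9 × (7.03 - 5.9) = -2.147%, loss ≈ 17786 × 2.147/100 ≈ 382.
Total lost output = 1213 + 754 + 1413 + 1000 + 382 = 4762 billion.

€4,762 billion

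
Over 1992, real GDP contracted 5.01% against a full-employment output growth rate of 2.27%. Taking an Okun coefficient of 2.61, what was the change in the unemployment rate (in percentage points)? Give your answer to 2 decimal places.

Growth-rate Okun's law: g_Y = g_Y* - β × Δu, so Δu = (g_Y* - g_Y)/β.
Δu = (2.27 + 5.01)/2.61 = 7.28/2.61 = 2.79 percentage points.

2.79 percentage points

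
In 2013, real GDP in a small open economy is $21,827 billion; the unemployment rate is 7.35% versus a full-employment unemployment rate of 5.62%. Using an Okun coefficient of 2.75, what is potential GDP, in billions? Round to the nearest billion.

Unemployment gap = 7.35 - 5.62 = 1.73 points, so output gap = -2.75 × 1.73 = -4.7575%.
Since Y = Y* × (1 + gap/100), Y* = 21827/0.952425 ≈ 22917 billion.

$22,917 billion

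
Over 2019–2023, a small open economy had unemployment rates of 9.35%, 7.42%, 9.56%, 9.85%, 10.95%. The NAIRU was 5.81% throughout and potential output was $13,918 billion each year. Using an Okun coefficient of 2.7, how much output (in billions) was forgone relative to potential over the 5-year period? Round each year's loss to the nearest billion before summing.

$6,794 billion

Year 2019: gap = -2.7 × (9.35 - 5.81) = -9.558%, loss ≈ 13918 × 9.558/100 ≈ 1330.
Year 2020: gap = -2.7 × (7.42 - 5.81) = -4.347%, loss ≈ 13918 × 4.347/100 ≈ 605.
Year 2021: gap = -2.7 × (9.56 - 5.81) = -10.125%, loss ≈ 13918 × 10.125/100 ≈ 1409.
Year 2022: gap = -2.7 × (9.85 - 5.81) = -10.908%, loss ≈ 13918 × 10.908/100 ≈ 1518.
Year 2023: gap = -2.7 × (10.95 - 5.81) = -13.878%, loss ≈ 13918 × 13.878/100 ≈ 1932.
Total lost output = 1330 + 605 + 1409 + 1518 + 1932 = 6794 billion.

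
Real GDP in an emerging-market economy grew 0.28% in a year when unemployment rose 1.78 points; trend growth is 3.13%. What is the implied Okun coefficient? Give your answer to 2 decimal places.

β ≈ 1.60

Growth form: g_Y = g_Y* - β × Δu, so β = (g_Y* - g_Y)/Δu.
β = (3.13 - 0.28)/1.78 = 2.85/1.78 = 1.60.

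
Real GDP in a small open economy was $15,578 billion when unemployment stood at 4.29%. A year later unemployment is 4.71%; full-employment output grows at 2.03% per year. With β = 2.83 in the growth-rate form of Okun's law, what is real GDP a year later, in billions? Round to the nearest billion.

$15,709 billion

Δu = 4.71 - 4.29 = 0.42 points.
Okun's law (growth form): g_Y = g_Y* - β × Δu = 2.03 - 2.83 × (0.42) = 2.03 - 1.1886 = 0.8414%.
Real GDP in the next year = 15578 × (1 + 0.8414/100) = 15578 × 1.008414 ≈ 15709 billion.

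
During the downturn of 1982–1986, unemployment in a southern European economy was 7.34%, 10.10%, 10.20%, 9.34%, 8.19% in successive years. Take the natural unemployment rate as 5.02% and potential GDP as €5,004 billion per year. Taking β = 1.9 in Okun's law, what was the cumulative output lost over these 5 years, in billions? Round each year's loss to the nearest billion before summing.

€1,908 billion

Year 1982: gap = -1.9 × (7.34 - 5.02) = -4.408%, loss ≈ 5004 × 4.408/100 ≈ 221.
Year 1983: gap = -1.9 × (10.1 - 5.02) = -9.652%, loss ≈ 5004 × 9.652/100 ≈ 483.
Year 1984: gap = -1.9 × (10.2 - 5.02) = -9.842%, loss ≈ 5004 × 9.842/100 ≈ 492.
Year 1985: gap = -1.9 × (9.34 - 5.02) = -8.208%, loss ≈ 5004 × 8.208/100 ≈ 411.
Year 1986: gap = -1.9 × (8.19 - 5.02) = -6.023%, loss ≈ 5004 × 6.023/100 ≈ 301.
Total lost output = 221 + 483 + 492 + 411 + 301 = 1908 billion.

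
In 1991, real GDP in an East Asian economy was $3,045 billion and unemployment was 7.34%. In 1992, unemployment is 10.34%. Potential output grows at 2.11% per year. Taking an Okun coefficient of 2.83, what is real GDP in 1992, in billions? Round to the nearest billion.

$2,851 billion

Δu = 10.34 - 7.34 = 3 points.
Okun's law (growth form): g_Y = g_Y* - β × Δu = 2.11 - 2.83 × (3.00) = 2.11 - 8.49 = -6.38%.
Real GDP in the next year = 3045 × (1 - 6.38/100) = 3045 × 0.9362 ≈ 2851 billion.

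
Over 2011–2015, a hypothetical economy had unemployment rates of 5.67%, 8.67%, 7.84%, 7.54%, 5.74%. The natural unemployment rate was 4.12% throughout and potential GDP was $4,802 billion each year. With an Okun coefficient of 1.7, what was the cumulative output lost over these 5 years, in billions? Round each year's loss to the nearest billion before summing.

Year 2011: gap = -1.7 × (5.67 - 4.12) = -2.635%, loss ≈ 4802 × 2.635/100 ≈ 127.
Year 2012: gap = -1.7 × (8.67 - 4.12) = -7.735%, loss ≈ 4802 × 7.735/100 ≈ 371.
Year 2013: gap = -1.7 × (7.84 - 4.12) = -6.324%, loss ≈ 4802 × 6.324/100 ≈ 304.
Year 2014: gap = -1.7 × (7.54 - 4.12) = -5.814%, loss ≈ 4802 × 5.814/100 ≈ 279.
Year 2015: gap = -1.7 × (5.74 - 4.12) = -2.754%, loss ≈ 4802 × 2.754/100 ≈ 132.
Total lost output = 127 + 371 + 304 + 279 + 132 = 1213 billion.

$1,213 billion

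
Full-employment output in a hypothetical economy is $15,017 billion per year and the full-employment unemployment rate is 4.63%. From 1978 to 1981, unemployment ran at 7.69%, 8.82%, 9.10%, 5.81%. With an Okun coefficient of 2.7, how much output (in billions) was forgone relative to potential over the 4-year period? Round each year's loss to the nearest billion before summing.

$5,230 billion

Year 1978: gap = -2.7 × (7.69 - 4.63) = -8.262%, loss ≈ 15017 × 8.262/100 ≈ 1241.
Year 1979: gap = -2.7 × (8.82 - 4.63) = -11.313%, loss ≈ 15017 × 11.313/100 ≈ 1699.
Year 1980: gap = -2.7 × (9.1 - 4.63) = -12.069%, loss ≈ 15017 × 12.069/100 ≈ 1812.
Year 1981: gap = -2.7 × (5.81 - 4.63) = -3.186%, loss ≈ 15017 × 3.186/100 ≈ 478.
Total lost output = 1241 + 1699 + 1812 + 478 = 5230 billion.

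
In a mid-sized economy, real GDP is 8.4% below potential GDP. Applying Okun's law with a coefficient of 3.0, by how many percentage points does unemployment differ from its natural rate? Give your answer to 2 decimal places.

2.80 percentage points

Okun's law: output gap = -β × (u - u*), so u - u* = -(output gap)/β.
u - u* = -(-8.4)/3.0 = 2.8 percentage points.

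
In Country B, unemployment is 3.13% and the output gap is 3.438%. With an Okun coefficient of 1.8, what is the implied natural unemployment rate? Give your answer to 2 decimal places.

5.04%

From Okun's law, u - u* = -(output gap)/β = -(3.438)/1.8 = -1.91 points.
So u* = 3.13 + 1.91 = 5.04%.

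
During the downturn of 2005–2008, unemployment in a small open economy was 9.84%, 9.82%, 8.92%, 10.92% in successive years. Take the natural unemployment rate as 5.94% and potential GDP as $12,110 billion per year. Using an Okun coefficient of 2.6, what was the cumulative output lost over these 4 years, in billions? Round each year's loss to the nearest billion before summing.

Year 2005: gap = -2.6 × (9.84 - 5.94) = -10.14%, loss ≈ 12110 × 10.14/100 ≈ 1228.
Year 2006: gap = -2.6 × (9.82 - 5.94) = -10.088%, loss ≈ 12110 × 10.088/100 ≈ 1222.
Year 2007: gap = -2.6 × (8.92 - 5.94) = -7.748%, loss ≈ 12110 × 7.748/100 ≈ 938.
Year 2008: gap = -2.6 × (10.92 - 5.94) = -12.948%, loss ≈ 12110 × 12.948/100 ≈ 1568.
Total lost output = 1228 + 1222 + 938 + 1568 = 4956 billion.

$4,956 billion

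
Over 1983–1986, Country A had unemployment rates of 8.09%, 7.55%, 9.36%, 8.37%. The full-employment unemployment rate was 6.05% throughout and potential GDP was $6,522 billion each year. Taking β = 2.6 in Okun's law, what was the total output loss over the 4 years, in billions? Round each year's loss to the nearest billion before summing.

Year 1983: gap = -2.6 × (8.09 - 6.05) = -5.304%, loss ≈ 6522 × 5.304/100 ≈ 346.
Year 1984: gap = -2.6 × (7.55 - 6.05) = -3.9%, loss ≈ 6522 × 3.9/100 ≈ 254.
Year 1985: gap = -2.6 × (9.36 - 6.05) = -8.606%, loss ≈ 6522 × 8.606/100 ≈ 561.
Year 1986: gap = -2.6 × (8.37 - 6.05) = -6.032%, loss ≈ 6522 × 6.032/100 ≈ 393.
Total lost output = 346 + 254 + 561 + 393 = 1554 billion.

$1,554 billion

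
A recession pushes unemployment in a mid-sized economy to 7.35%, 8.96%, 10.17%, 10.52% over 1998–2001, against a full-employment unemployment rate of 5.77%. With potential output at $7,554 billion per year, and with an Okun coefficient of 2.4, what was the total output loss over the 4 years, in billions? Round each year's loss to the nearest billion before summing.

$2,523 billion

Year 1998: gap = -2.4 × (7.35 - 5.77) = -3.792%, loss ≈ 7554 × 3.792/100 ≈ 286.
Year 1999: gap = -2.4 × (8.96 - 5.77) = -7.656%, loss ≈ 7554 × 7.656/100 ≈ 578.
Year 2000: gap = -2.4 × (10.17 - 5.77) = -10.56%, loss ≈ 7554 × 10.56/100 ≈ 798.
Year 2001: gap = -2.4 × (10.52 - 5.77) = -11.4%, loss ≈ 7554 × 11.4/100 ≈ 861.
Total lost output = 286 + 578 + 798 + 861 = 2523 billion.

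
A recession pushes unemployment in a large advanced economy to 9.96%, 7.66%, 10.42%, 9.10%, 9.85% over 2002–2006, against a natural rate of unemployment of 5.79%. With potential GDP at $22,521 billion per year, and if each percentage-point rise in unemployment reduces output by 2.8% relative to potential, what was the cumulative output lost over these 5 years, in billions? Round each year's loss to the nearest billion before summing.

$11,376 billion

Year 2002: gap = -2.8 × (9.96 - 5.79) = -11.676%, loss ≈ 22521 × 11.676/100 ≈ 2630.
Year 2003: gap = -2.8 × (7.66 - 5.79) = -5.236%, loss ≈ 22521 × 5.236/100 ≈ 1179.
Year 2004: gap = -2.8 × (10.42 - 5.79) = -12.964%, loss ≈ 22521 × 12.964/100 ≈ 2920.
Year 2005: gap = -2.8 × (9.1 - 5.79) = -9.268%, loss ≈ 22521 × 9.268/100 ≈ 2087.
Year 2006: gap = -2.8 × (9.85 - 5.79) = -11.368%, loss ≈ 22521 × 11.368/100 ≈ 2560.
Total lost output = 2630 + 1179 + 2920 + 2087 + 2560 = 11376 billion.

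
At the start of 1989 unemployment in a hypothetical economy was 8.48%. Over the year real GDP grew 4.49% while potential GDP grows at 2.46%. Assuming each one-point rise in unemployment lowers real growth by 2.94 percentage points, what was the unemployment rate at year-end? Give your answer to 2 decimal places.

7.79%

Growth-rate Okun's law: g_Y = g_Y* - β × Δu, so Δu = (g_Y* - g_Y)/β.
Δu = (2.46 - 4.49)/2.94 = -2.03/2.94 = -0.69 percentage points.
Year-end unemployment = 8.48 - 0.69 = 7.79%.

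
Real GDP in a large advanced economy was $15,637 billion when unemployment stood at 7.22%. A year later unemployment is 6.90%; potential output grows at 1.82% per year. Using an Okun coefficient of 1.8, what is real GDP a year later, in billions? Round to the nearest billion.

$16,012 billion

Δu = 6.9 - 7.22 = -0.32 points.
Okun's law (growth form): g_Y = g_Y* - β × Δu = 1.82 - 1.8 × (-0.32) = 1.82 + 0.576 = 2.396%.
Real GDP in the next year = 15637 × (1 + 2.396/100) = 15637 × 1.02396 ≈ 16012 billion.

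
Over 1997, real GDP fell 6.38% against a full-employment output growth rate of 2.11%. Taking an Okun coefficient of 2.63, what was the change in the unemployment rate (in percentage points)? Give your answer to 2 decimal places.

Growth-rate Okun's law: g_Y = g_Y* - β × Δu, so Δu = (g_Y* - g_Y)/β.
Δu = (2.11 + 6.38)/2.63 = 8.49/2.63 = 3.23 percentage points.

3.23 percentage points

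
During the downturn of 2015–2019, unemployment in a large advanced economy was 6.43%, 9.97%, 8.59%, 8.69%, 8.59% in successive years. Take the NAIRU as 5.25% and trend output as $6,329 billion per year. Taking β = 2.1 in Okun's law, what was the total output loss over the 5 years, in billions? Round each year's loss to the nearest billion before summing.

Year 2015: gap = -2.1 × (6.43 - 5.25) = -2.478%, loss ≈ 6329 × 2.478/100 ≈ 157.
Year 2016: gap = -2.1 × (9.97 - 5.25) = -9.912%, loss ≈ 6329 × 9.912/100 ≈ 627.
Year 2017: gap = -2.1 × (8.59 - 5.25) = -7.014%, loss ≈ 6329 × 7.014/100 ≈ 444.
Year 2018: gap = -2.1 × (8.69 - 5.25) = -7.224%, loss ≈ 6329 × 7.224/100 ≈ 457.
Year 2019: gap = -2.1 × (8.59 - 5.25) = -7.014%, loss ≈ 6329 × 7.014/100 ≈ 444.
Total lost output = 157 + 627 + 444 + 457 + 444 = 2129 billion.

$2,129 billion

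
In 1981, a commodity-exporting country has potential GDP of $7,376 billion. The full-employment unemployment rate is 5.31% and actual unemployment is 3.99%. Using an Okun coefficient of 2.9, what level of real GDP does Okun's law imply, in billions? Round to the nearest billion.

$7,658 billion

Unemployment gap = 3.99 - 5.31 = -1.32 points, so the output gap is -2.9 × (-1.32) = 3.828%.
Actual GDP = 7376 × (1 + 3.828/100) = 7376 × 1.03828 ≈ 7658 billion.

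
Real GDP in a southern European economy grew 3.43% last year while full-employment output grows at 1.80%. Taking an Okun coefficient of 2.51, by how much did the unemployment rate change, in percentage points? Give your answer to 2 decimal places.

-0.65 percentage points

Growth-rate Okun's law: g_Y = g_Y* - β × Δu, so Δu = (g_Y* - g_Y)/β.
Δu = (1.8 - 3.43)/2.51 = -1.63/2.51 = -0.65 percentage points.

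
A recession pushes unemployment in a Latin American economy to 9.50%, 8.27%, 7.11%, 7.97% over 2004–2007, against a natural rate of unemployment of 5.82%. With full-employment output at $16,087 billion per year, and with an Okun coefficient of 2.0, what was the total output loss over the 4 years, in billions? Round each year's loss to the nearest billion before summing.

$3,079 billion

Year 2004: gap = -2.0 × (9.5 - 5.82) = -7.36%, loss ≈ 16087 × 7.36/100 ≈ 1184.
Year 2005: gap = -2.0 × (8.27 - 5.82) = -4.9%, loss ≈ 16087 × 4.9/100 ≈ 788.
Year 2006: gap = -2.0 × (7.11 - 5.82) = -2.58%, loss ≈ 16087 × 2.58/100 ≈ 415.
Year 2007: gap = -2.0 × (7.97 - 5.82) = -4.3%, loss ≈ 16087 × 4.3/100 ≈ 692.
Total lost output = 1184 + 788 + 415 + 692 = 3079 billion.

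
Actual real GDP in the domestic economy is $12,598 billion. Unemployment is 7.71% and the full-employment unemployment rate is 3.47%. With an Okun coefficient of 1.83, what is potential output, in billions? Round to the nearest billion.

$13,658 billion

Unemployment gap = 7.71 - 3.47 = 4.24 points, so output gap = -1.83 × 4.24 = -7.7592%.
Since Y = Y* × (1 + gap/100), Y* = 12598/0.922408 ≈ 13658 billion.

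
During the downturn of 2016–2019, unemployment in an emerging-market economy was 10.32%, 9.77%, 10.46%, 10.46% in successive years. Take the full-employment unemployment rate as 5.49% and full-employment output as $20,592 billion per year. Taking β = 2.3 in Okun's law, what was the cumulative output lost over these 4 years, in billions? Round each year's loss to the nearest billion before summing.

Year 2016: gap = -2.3 × (10.32 - 5.49) = -11.109%, loss ≈ 20592 × 11.109/100 ≈ 2288.
Year 2017: gap = -2.3 × (9.77 - 5.49) = -9.844%, loss ≈ 20592 × 9.844/100 ≈ 2027.
Year 2018: gap = -2.3 × (10.46 - 5.49) = -11.431%, loss ≈ 20592 × 11.431/100 ≈ 2354.
Year 2019: gap = -2.3 × (10.46 - 5.49) = -11.431%, loss ≈ 20592 × 11.431/100 ≈ 2354.
Total lost output = 2288 + 2027 + 2354 + 2354 = 9023 billion.

$9,023 billion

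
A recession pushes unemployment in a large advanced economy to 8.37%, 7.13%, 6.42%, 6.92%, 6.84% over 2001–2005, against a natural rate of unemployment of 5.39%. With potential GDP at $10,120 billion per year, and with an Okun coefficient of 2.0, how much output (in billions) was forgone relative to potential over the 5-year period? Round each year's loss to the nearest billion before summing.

$1,766 billion

Year 2001: gap = -2.0 × (8.37 - 5.39) = -5.96%, loss ≈ 10120 × 5.96/100 ≈ 603.
Year 2002: gap = -2.0 × (7.13 - 5.39) = -3.48%, loss ≈ 10120 × 3.48/100 ≈ 352.
Year 2003: gap = -2.0 × (6.42 - 5.39) = -2.06%, loss ≈ 10120 × 2.06/100 ≈ 208.
Year 2004: gap = -2.0 × (6.92 - 5.39) = -3.06%, loss ≈ 10120 × 3.06/100 ≈ 310.
Year 2005: gap = -2.0 × (6.84 - 5.39) = -2.9%, loss ≈ 10120 × 2.9/100 ≈ 293.
Total lost output = 603 + 352 + 208 + 310 + 293 = 1766 billion.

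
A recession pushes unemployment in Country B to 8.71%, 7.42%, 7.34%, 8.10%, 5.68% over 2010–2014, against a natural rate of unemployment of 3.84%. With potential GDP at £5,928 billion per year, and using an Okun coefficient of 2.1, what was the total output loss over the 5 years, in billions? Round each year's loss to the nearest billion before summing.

Year 2010: gap = -2.1 × (8.71 - 3.84) = -10.227%, loss ≈ 5928 × 10.227/100 ≈ 606.
Year 2011: gap = -2.1 × (7.42 - 3.84) = -7.518%, loss ≈ 5928 × 7.518/100 ≈ 446.
Year 2012: gap = -2.1 × (7.34 - 3.84) = -7.35%, loss ≈ 5928 × 7.35/100 ≈ 436.
Year 2013: gap = -2.1 × (8.1 - 3.84) = -8.946%, loss ≈ 5928 × 8.946/100 ≈ 530.
Year 2014: gap = -2.1 × (5.68 - 3.84) = -3.864%, loss ≈ 5928 × 3.864/100 ≈ 229.
Total lost output = 606 + 446 + 436 + 530 + 229 = 2247 billion.

£2,247 billion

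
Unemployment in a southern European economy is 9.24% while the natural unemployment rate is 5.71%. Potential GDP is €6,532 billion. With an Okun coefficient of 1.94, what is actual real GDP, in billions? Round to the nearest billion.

Unemployment gap = 9.24 - 5.71 = 3.53 points, so the output gap is -1.94 × 3.53 = -6.8482%.
Actual GDP = 6532 × (1 - 6.8482/100) = 6532 × 0.931518 ≈ 6085 billion.

€6,085 billion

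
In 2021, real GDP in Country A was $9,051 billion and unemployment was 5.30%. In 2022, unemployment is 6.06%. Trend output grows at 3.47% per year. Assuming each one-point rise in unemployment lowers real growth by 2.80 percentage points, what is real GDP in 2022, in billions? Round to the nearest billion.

Δu = 6.06 - 5.3 = 0.76 points.
Okun's law (growth form): g_Y = g_Y* - β × Δu = 3.47 - 2.80 × (0.76) = 3.47 - 2.128 = 1.342%.
Real GDP in the next year = 9051 × (1 + 1.342/100) = 9051 × 1.01342 ≈ 9172 billion.

$9,172 billion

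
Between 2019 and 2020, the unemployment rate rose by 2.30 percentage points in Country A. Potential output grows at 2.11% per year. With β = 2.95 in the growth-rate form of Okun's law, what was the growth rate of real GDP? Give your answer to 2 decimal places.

Growth-rate Okun's law: g_Y = g_Y* - β × Δu.
g_Y = 2.11 - 2.95 × (2.30) = 2.11 - 6.785 = -4.675%, i.e. -4.68% to 2 d.p.

-4.68%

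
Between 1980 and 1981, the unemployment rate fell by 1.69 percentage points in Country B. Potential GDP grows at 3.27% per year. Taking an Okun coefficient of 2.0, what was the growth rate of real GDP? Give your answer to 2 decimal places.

6.65%

Growth-rate Okun's law: g_Y = g_Y* - β × Δu.
g_Y = 3.27 - 2.0 × (-1.69) = 3.27 + 3.38 = 6.65%, i.e. 6.65% to 2 d.p.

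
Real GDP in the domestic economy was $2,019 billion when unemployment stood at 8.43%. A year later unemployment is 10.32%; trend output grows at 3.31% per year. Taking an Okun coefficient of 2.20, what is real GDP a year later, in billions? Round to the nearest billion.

Δu = 10.32 - 8.43 = 1.89 points.
Okun's law (growth form): g_Y = g_Y* - β × Δu = 3.31 - 2.20 × (1.89) = 3.31 - 4.158 = -0.848%.
Real GDP in the next year = 2019 × (1 - 0.848/100) = 2019 × 0.99152 ≈ 2002 billion.

$2,002 billion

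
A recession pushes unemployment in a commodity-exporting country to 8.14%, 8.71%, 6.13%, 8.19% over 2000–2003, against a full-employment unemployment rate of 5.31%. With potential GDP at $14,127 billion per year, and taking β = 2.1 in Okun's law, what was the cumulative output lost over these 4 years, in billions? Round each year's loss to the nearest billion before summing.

$2,946 billion

Year 2000: gap = -2.1 × (8.14 - 5.31) = -5.943%, loss ≈ 14127 × 5.943/100 ≈ 840.
Year 2001: gap = -2.1 × (8.71 - 5.31) = -7.14%, loss ≈ 14127 × 7.14/100 ≈ 1009.
Year 2002: gap = -2.1 × (6.13 - 5.31) = -1.722%, loss ≈ 14127 × 1.722/100 ≈ 243.
Year 2003: gap = -2.1 × (8.19 - 5.31) = -6.048%, loss ≈ 14127 × 6.048/100 ≈ 854.
Total lost output = 840 + 1009 + 243 + 854 = 2946 billion.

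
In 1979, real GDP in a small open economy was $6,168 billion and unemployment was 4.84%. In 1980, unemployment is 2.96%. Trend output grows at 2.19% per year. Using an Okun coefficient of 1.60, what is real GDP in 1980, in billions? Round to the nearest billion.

$6,489 billion

Δu = 2.96 - 4.84 = -1.88 points.
Okun's law (growth form): g_Y = g_Y* - β × Δu = 2.19 - 1.60 × (-1.88) = 2.19 + 3.008 = 5.198%.
Real GDP in the next year = 6168 × (1 + 5.198/100) = 6168 × 1.05198 ≈ 6489 billion.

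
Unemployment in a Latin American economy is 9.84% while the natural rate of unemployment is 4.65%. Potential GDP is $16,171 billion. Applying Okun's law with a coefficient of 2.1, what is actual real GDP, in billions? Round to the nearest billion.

Unemployment gap = 9.84 - 4.65 = 5.19 points, so the output gap is -2.1 × 5.19 = -10.899%.
Actual GDP = 16171 × (1 - 10.899/100) = 16171 × 0.89101 ≈ 14409 billion.

$14,409 billion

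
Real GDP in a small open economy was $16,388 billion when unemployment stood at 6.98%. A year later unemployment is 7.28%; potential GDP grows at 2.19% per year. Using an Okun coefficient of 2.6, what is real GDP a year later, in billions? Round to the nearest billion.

Δu = 7.28 - 6.98 = 0.3 points.
Okun's law (growth form): g_Y = g_Y* - β × Δu = 2.19 - 2.6 × (0.30) = 2.19 - 0.78 = 1.41%.
Real GDP in the next year = 16388 × (1 + 1.41/100) = 16388 × 1.0141 ≈ 16619 billion.

$16,619 billion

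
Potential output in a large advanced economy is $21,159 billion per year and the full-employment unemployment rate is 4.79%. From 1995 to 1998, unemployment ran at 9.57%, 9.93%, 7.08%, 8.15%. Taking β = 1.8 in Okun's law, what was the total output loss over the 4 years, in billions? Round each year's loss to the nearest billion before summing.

$5,931 billion

Year 1995: gap = -1.8 × (9.57 - 4.79) = -8.604%, loss ≈ 21159 × 8.604/100 ≈ 1821.
Year 1996: gap = -1.8 × (9.93 - 4.79) = -9.252%, loss ≈ 21159 × 9.252/100 ≈ 1958.
Year 1997: gap = -1.8 × (7.08 - 4.79) = -4.122%, loss ≈ 21159 × 4.122/100 ≈ 872.
Year 1998: gap = -1.8 × (8.15 - 4.79) = -6.048%, loss ≈ 21159 × 6.048/100 ≈ 1280.
Total lost output = 1821 + 1958 + 872 + 1280 = 5931 billion.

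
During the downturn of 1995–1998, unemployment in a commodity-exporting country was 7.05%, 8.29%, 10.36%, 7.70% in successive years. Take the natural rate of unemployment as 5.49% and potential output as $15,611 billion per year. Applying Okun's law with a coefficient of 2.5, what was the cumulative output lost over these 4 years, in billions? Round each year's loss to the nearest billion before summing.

Year 1995: gap = -2.5 × (7.05 - 5.49) = -3.9%, loss ≈ 15611 × 3.9/100 ≈ 609.
Year 1996: gap = -2.5 × (8.29 - 5.49) = -7%, loss ≈ 15611 × 7/100 ≈ 1093.
Year 1997: gap = -2.5 × (10.36 - 5.49) = -12.175%, loss ≈ 15611 × 12.175/100 ≈ 1901.
Year 1998: gap = -2.5 × (7.7 - 5.49) = -5.525%, loss ≈ 15611 × 5.525/100 ≈ 863.
Total lost output = 609 + 1093 + 1901 + 863 = 4466 billion.

$4,466 billion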